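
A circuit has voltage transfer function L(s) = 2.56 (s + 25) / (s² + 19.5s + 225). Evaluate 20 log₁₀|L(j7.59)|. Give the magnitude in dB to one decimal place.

|j7.59 + 25| = √(7.59² + 25²) = 26.13
|(j7.59)² + 19.5(j7.59) + 225| = |167.39 + j148| = 223.4
|L(j7.59)| = 2.56 × 26.13 / 223.4 = 0.29934
20 log₁₀(0.29934) = -10.48 dB

-10.5 dB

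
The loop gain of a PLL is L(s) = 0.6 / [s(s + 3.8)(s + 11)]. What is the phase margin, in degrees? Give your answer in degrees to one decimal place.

Gain crossover: |L(jω)| = 1 at ω ≈ 0.0144 rad/s.
∠L(j0.0144) = −90° − arctan(0.0144/3.8) − arctan(0.0144/11) ≈ -90.29°
PM = 180° + (-90.29°) = 89.71°

89.7°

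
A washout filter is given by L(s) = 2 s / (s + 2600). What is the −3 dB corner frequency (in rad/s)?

2600 rad/s

For a single-pole high-pass, the −3 dB point is at the pole: ω = 2600 rad/s.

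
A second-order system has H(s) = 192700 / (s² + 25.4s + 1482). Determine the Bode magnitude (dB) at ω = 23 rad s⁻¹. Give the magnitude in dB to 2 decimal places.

|(j23)² + 25.4(j23) + 1482| = |953 + j584.2| = 1118
|H(j23)| = 192700 / 1118 = 172.39
20 log₁₀(172.39) = 44.730 dB

44.73 dB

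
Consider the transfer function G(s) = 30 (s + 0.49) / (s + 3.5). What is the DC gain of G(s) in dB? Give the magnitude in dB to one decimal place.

12.5 dB

G(0) = 30 × 0.49 / 3.5 = 4.2
20 log₁₀(4.2) = 12.46 dB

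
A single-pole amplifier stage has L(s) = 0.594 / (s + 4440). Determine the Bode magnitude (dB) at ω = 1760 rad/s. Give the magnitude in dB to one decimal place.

-78.1 dB

|j1760 + 4440| = √(1760² + 4440²) = 4776
|L(j1760)| = 0.594 / 4776 = 0.00012437
20 log₁₀(0.00012437) = -78.11 dB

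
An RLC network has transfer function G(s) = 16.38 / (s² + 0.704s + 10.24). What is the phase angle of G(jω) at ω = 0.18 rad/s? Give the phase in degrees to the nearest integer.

-1°

∠[(j0.18)² + 0.704(j0.18) + 10.24] = ∠[10.208 + j0.12672] = 0.71°
∠G(j0.18) = −0.71° = -0.71°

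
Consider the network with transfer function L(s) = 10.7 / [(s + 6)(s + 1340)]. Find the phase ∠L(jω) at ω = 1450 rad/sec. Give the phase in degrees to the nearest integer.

∠(j1450 + 6) = arctan(1450/6) = 89.76°
∠(j1450 + 1340) = arctan(1450/1340) = 47.26°
∠L(j1450) = − (89.76° + 47.26°) = -137.02°

-137°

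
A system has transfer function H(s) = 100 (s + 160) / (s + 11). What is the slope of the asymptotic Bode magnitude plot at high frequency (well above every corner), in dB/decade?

0 dB/decade

With 1 zero and 1 pole, the high-frequency asymptotic slope is 20 × (1 − 1) = 0 dB/decade.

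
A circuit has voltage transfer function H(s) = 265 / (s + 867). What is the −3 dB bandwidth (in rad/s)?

For a single-pole low-pass, the −3 dB point is at the pole: ω = 867 rad/s.

867 rad/s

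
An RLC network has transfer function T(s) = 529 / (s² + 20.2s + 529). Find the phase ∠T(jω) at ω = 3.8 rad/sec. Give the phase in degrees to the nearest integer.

∠[(j3.8)² + 20.2(j3.8) + 529] = ∠[514.56 + j76.76] = 8.48°
∠T(j3.8) = −8.48° = -8.48°

-8°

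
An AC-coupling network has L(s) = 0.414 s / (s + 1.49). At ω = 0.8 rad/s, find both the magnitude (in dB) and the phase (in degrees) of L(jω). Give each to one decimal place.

|j0.8| = 0.8
|j0.8 + 1.49| = √(0.8² + 1.49²) = 1.691
|L(j0.8)| = 0.414 × 0.8 / 1.691 = 0.19584
20 log₁₀(0.19584) = -14.16 dB
∠(j0.8) = 90.00°
∠(j0.8 + 1.49) = arctan(0.8/1.49) = 28.23°
∠L(j0.8) = 90.00° − 28.23° = 61.77°

|L| = -14.2 dB, ∠L = 61.8°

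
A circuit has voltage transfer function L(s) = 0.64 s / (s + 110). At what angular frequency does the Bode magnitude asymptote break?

The single real pole at s = −110 gives a corner at ω = 110 rad s⁻¹.

110 rad s⁻¹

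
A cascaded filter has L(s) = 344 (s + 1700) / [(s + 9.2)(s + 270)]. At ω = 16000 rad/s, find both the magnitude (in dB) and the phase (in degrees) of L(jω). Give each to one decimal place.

|j16000 + 1700| = √(16000² + 1700²) = 1.609e+04
|j16000 + 9.2| = √(16000² + 9.2²) = 1.6e+04
|j16000 + 270| = √(16000² + 270²) = 1.6e+04
|L(j16000)| = 344 × 1.609e+04 / (1.6e+04 × 1.6e+04) = 0.021618
20 log₁₀(0.021618) = -33.30 dB
∠(j16000 + 1700) = arctan(16000/1700) = 83.94°
∠(j16000 + 9.2) = arctan(16000/9.2) = 89.97°
∠(j16000 + 270) = arctan(16000/270) = 89.03°
∠L(j16000) = 83.94° − (89.97° + 89.03°) = -95.07°

|L| = -33.3 dB, ∠L = -95.1°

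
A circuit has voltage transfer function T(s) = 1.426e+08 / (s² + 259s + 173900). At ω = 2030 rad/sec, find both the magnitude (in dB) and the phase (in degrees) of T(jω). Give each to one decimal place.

|T| = 31.1 dB, ∠T = -172.4 deg

|(j2030)² + 259(j2030) + 173900| = |-3.947e+06 + j5.2577e+05| = 3.982e+06
|T(j2030)| = 1.426e+08 / 3.982e+06 = 35.812
20 log₁₀(35.812) = 31.08 dB
∠[(j2030)² + 259(j2030) + 173900] = ∠[-3.947e+06 + j5.2577e+05] = 172.41°
∠T(j2030) = −172.41° = -172.41°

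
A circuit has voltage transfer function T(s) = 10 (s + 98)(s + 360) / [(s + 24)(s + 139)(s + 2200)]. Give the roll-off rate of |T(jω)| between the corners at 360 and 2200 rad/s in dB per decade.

In this band the factors already past their corner are: zero at 98, zero at 360, pole at 24, pole at 139; net slope = 0 dB/decade.

0 dB/decade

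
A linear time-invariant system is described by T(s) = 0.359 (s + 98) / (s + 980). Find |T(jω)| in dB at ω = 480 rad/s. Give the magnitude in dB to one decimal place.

-15.9 dB

|j480 + 98| = √(480² + 98²) = 489.9
|j480 + 980| = √(480² + 980²) = 1091
|T(j480)| = 0.359 × 489.9 / 1091 = 0.16117
20 log₁₀(0.16117) = -15.85 dB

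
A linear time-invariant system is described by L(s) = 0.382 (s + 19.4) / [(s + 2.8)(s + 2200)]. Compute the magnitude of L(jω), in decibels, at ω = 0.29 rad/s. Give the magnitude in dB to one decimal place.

-58.4 dB

|j0.29 + 19.4| = √(0.29² + 19.4²) = 19.4
|j0.29 + 2.8| = √(0.29² + 2.8²) = 2.815
|j0.29 + 2200| = √(0.29² + 2200²) = 2200
|L(j0.29)| = 0.382 × 19.4 / (2.815 × 2200) = 0.0011968
20 log₁₀(0.0011968) = -58.44 dB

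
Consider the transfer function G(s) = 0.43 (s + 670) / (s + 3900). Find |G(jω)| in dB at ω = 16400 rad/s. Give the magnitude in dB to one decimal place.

|j16400 + 670| = √(16400² + 670²) = 1.641e+04
|j16400 + 3900| = √(16400² + 3900²) = 1.686e+04
|G(j16400)| = 0.43 × 1.641e+04 / 1.686e+04 = 0.41868
20 log₁₀(0.41868) = -7.56 dB

-7.6 dB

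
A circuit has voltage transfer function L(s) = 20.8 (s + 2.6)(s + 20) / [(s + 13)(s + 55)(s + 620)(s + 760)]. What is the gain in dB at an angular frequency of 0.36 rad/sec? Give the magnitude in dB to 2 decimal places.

-109.79 dB

|j0.36 + 2.6| = √(0.36² + 2.6²) = 2.625
|j0.36 + 20| = √(0.36² + 20²) = 20
|j0.36 + 13| = √(0.36² + 13²) = 13
|j0.36 + 55| = √(0.36² + 55²) = 55
|j0.36 + 620| = √(0.36² + 620²) = 620
|j0.36 + 760| = √(0.36² + 760²) = 760
|L(j0.36)| = 20.8 × 2.625 × 20 / (13 × 55 × 620 × 760) = 3.2402e-06
20 log₁₀(3.2402e-06) = -109.789 dB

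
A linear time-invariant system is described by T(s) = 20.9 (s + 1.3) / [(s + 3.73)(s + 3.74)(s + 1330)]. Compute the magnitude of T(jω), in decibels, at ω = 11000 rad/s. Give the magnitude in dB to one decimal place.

-135.3 dB

|j11000 + 1.3| = √(11000² + 1.3²) = 1.1e+04
|j11000 + 3.73| = √(11000² + 3.73²) = 1.1e+04
|j11000 + 3.74| = √(11000² + 3.74²) = 1.1e+04
|j11000 + 1330| = √(11000² + 1330²) = 1.108e+04
|T(j11000)| = 20.9 × 1.1e+04 / (1.1e+04 × 1.1e+04 × 1.108e+04) = 1.7148e-07
20 log₁₀(1.7148e-07) = -135.32 dB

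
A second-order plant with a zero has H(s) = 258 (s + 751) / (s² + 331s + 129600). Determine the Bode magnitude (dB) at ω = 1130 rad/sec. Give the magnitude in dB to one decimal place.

|j1130 + 751| = √(1130² + 751²) = 1357
|(j1130)² + 331(j1130) + 129600| = |-1.1473e+06 + j3.7403e+05| = 1.207e+06
|H(j1130)| = 258 × 1357 / 1.207e+06 = 0.29008
20 log₁₀(0.29008) = -10.75 dB

-10.7 dB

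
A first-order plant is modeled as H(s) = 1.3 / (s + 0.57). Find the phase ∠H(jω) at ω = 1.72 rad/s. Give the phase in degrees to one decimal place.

-71.7°

∠(j1.72 + 0.57) = arctan(1.72/0.57) = 71.67°
∠H(j1.72) = −71.67° = -71.67°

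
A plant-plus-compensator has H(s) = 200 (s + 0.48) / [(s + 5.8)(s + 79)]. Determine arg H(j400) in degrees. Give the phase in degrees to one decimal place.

∠(j400 + 0.48) = arctan(400/0.48) = 89.93°
∠(j400 + 5.8) = arctan(400/5.8) = 89.17°
∠(j400 + 79) = arctan(400/79) = 78.83°
∠H(j400) = 89.93° − (89.17° + 78.83°) = -78.07°

-78.1 deg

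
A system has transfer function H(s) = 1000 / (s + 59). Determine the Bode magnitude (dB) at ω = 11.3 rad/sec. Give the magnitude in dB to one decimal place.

24.4 dB

|j11.3 + 59| = √(11.3² + 59²) = 60.07
|H(j11.3)| = 1000 / 60.07 = 16.647
20 log₁₀(16.647) = 24.43 dB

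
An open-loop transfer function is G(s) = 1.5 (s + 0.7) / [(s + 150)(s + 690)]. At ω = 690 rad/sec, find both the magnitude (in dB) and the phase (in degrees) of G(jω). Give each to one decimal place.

|G| = -56.5 dB, ∠G = -32.8°

|j690 + 0.7| = √(690² + 0.7²) = 690
|j690 + 150| = √(690² + 150²) = 706.1
|j690 + 690| = √(690² + 690²) = 975.8
|G(j690)| = 1.5 × 690 / (706.1 × 975.8) = 0.0015021
20 log₁₀(0.0015021) = -56.47 dB
∠(j690 + 0.7) = arctan(690/0.7) = 89.94°
∠(j690 + 150) = arctan(690/150) = 77.74°
∠(j690 + 690) = arctan(690/690) = 45.00°
∠G(j690) = 89.94° − (77.74° + 45.00°) = -32.79°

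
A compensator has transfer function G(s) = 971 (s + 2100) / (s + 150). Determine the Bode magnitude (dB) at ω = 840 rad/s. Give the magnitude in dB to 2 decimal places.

68.21 dB

|j840 + 2100| = √(840² + 2100²) = 2262
|j840 + 150| = √(840² + 150²) = 853.3
|G(j840)| = 971 × 2262 / 853.3 = 2573.8
20 log₁₀(2573.8) = 68.211 dB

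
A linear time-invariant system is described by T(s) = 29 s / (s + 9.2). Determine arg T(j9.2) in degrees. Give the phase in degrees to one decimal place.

45.0°

∠(j9.2) = 90.00°
∠(j9.2 + 9.2) = arctan(9.2/9.2) = 45.00°
∠T(j9.2) = 90.00° − 45.00° = 45.00°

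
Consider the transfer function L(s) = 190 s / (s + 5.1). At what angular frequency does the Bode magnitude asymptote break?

5.1 rad/s

The single real pole at s = −5.1 gives a corner at ω = 5.1 rad/s.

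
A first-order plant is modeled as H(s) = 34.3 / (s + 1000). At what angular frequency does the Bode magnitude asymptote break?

1000 rad s⁻¹

The single real pole at s = −1000 gives a corner at ω = 1000 rad s⁻¹.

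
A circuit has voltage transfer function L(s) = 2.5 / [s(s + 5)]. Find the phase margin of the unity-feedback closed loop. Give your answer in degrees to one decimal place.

Gain crossover: |L(jω)| = 1 at ω ≈ 0.498 rad/sec.
∠L(j0.498) = −90° − arctan(0.498/5) ≈ -95.68°
PM = 180° + (-95.68°) = 84.32°

84.3°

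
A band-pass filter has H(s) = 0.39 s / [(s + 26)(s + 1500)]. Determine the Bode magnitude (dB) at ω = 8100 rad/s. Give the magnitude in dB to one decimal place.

-86.5 dB

|j8100| = 8100
|j8100 + 26| = √(8100² + 26²) = 8100
|j8100 + 1500| = √(8100² + 1500²) = 8238
|H(j8100)| = 0.39 × 8100 / (8100 × 8238) = 4.7343e-05
20 log₁₀(4.7343e-05) = -86.49 dB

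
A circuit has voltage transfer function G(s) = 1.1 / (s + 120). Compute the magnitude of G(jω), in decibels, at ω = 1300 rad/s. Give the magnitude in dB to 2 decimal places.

|j1300 + 120| = √(1300² + 120²) = 1306
|G(j1300)| = 1.1 / 1306 = 0.00084257
20 log₁₀(0.00084257) = -61.488 dB

-61.49 dB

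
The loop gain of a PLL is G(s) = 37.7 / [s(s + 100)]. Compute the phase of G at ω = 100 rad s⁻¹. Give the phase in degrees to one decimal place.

-135.0 deg

∠(j100 + 100) = arctan(100/100) = 45.00°
∠(j100) = 90.00°
∠G(j100) = − (45.00° + 90.00°) = -135.00°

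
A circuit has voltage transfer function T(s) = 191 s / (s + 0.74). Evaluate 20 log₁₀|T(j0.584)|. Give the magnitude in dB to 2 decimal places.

|j0.584| = 0.584
|j0.584 + 0.74| = √(0.584² + 0.74²) = 0.9427
|T(j0.584)| = 191 × 0.584 / 0.9427 = 118.33
20 log₁₀(118.33) = 41.462 dB

41.46 dB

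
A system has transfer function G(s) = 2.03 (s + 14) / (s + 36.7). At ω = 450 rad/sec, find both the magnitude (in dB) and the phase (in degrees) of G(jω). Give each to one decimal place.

|G| = 6.1 dB, ∠G = 2.9°

|j450 + 14| = √(450² + 14²) = 450.2
|j450 + 36.7| = √(450² + 36.7²) = 451.5
|G(j450)| = 2.03 × 450.2 / 451.5 = 2.0243
20 log₁₀(2.0243) = 6.13 dB
∠(j450 + 14) = arctan(450/14) = 88.22°
∠(j450 + 36.7) = arctan(450/36.7) = 85.34°
∠G(j450) = 88.22° − 85.34° = 2.88°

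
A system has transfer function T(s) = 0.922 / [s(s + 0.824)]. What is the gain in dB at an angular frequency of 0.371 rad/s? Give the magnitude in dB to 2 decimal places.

8.79 dB

|j0.371 + 0.824| = √(0.371² + 0.824²) = 0.9037
|j0.371| = 0.371
|T(j0.371)| = 0.922 / (0.9037 × 0.371) = 2.7501
20 log₁₀(2.7501) = 8.787 dB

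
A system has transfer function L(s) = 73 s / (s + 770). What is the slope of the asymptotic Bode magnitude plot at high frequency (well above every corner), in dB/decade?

0 dB/decade

With 1 zero and 1 pole, the high-frequency asymptotic slope is 20 × (1 − 1) = 0 dB/decade.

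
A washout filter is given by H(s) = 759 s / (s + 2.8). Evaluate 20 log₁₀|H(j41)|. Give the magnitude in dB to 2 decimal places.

57.58 dB

|j41| = 41
|j41 + 2.8| = √(41² + 2.8²) = 41.1
|H(j41)| = 759 × 41 / 41.1 = 757.24
20 log₁₀(757.24) = 57.585 dB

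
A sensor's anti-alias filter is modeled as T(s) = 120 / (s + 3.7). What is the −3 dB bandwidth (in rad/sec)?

For a single-pole low-pass, the −3 dB point is at the pole: ω = 3.7 rad/sec.

3.7 rad/sec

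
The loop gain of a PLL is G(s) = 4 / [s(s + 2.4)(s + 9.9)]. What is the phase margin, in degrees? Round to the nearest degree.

85°

Gain crossover: |G(jω)| = 1 at ω ≈ 0.168 rad/s.
∠G(j0.168) = −90° − arctan(0.168/2.4) − arctan(0.168/9.9) ≈ -94.97°
PM = 180° + (-94.97°) = 85.03°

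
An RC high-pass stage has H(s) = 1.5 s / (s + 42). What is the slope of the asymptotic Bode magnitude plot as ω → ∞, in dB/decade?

With 1 zero and 1 pole, the high-frequency asymptotic slope is 20 × (1 − 1) = 0 dB/decade.

0 dB/decade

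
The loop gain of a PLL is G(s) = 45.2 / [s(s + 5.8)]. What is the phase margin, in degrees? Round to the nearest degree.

Gain crossover: |G(jω)| = 1 at ω ≈ 5.6 rad s⁻¹.
∠G(j5.6) = −90° − arctan(5.6/5.8) ≈ -134.02°
PM = 180° + (-134.02°) = 45.98°

46°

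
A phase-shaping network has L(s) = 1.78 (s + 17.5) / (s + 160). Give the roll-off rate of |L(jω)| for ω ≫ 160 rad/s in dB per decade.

With 1 zero and 1 pole, the high-frequency asymptotic slope is 20 × (1 − 1) = 0 dB/decade.

0 dB/decade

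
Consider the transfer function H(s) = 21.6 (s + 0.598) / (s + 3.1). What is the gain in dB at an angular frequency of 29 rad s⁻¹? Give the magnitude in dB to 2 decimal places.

|j29 + 0.598| = √(29² + 0.598²) = 29.01
|j29 + 3.1| = √(29² + 3.1²) = 29.17
|H(j29)| = 21.6 × 29.01 / 29.17 = 21.482
20 log₁₀(21.482) = 26.642 dB

26.64 dB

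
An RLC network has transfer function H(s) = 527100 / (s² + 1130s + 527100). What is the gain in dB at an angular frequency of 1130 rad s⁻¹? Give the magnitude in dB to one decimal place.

-9.0 dB

|(j1130)² + 1130(j1130) + 527100| = |-7.498e+05 + j1.2769e+06| = 1.481e+06
|H(j1130)| = 527100 / 1.481e+06 = 0.35596
20 log₁₀(0.35596) = -8.97 dB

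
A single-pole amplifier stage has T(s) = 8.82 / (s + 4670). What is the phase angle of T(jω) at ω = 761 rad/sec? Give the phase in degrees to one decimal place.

∠(j761 + 4670) = arctan(761/4670) = 9.26°
∠T(j761) = −9.26° = -9.26°

-9.3°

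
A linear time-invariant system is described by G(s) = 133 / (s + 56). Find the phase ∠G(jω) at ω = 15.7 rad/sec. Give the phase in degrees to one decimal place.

∠(j15.7 + 56) = arctan(15.7/56) = 15.66°
∠G(j15.7) = −15.66° = -15.66°

-15.7°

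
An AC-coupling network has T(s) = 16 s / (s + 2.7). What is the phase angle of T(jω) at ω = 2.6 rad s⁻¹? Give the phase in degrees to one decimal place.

46.1 deg

∠(j2.6) = 90.00°
∠(j2.6 + 2.7) = arctan(2.6/2.7) = 43.92°
∠T(j2.6) = 90.00° − 43.92° = 46.08°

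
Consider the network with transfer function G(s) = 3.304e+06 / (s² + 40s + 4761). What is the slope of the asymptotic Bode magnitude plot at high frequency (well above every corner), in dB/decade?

With 0 zeros and 2 poles, the high-frequency asymptotic slope is 20 × (0 − 2) = -40 dB/decade.

-40 dB/decade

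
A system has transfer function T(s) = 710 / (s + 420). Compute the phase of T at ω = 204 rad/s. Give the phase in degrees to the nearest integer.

-26°

∠(j204 + 420) = arctan(204/420) = 25.91°
∠T(j204) = −25.91° = -25.91°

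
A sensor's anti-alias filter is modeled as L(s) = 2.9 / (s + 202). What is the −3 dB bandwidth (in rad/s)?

For a single-pole low-pass, the −3 dB point is at the pole: ω = 202 rad/s.

202 rad/s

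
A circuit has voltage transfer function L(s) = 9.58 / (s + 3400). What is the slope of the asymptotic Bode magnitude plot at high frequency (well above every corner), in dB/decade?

With 0 zeros and 1 pole, the high-frequency asymptotic slope is 20 × (0 − 1) = -20 dB/decade.

-20 dB/decade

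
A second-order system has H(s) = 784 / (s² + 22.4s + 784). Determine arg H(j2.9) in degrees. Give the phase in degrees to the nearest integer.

-5 deg

∠[(j2.9)² + 22.4(j2.9) + 784] = ∠[775.59 + j64.96] = 4.79°
∠H(j2.9) = −4.79° = -4.79°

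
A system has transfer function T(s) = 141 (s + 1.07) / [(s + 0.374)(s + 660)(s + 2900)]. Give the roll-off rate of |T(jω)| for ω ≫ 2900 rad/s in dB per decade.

With 1 zero and 3 poles, the high-frequency asymptotic slope is 20 × (1 − 3) = -40 dB/decade.

-40 dB/decade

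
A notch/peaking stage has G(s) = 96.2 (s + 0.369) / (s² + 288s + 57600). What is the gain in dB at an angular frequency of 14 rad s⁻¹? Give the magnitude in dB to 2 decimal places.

|j14 + 0.369| = √(14² + 0.369²) = 14
|(j14)² + 288(j14) + 57600| = |57404 + j4032| = 5.755e+04
|G(j14)| = 96.2 × 14 / 5.755e+04 = 0.023412
20 log₁₀(0.023412) = -32.611 dB

-32.61 dB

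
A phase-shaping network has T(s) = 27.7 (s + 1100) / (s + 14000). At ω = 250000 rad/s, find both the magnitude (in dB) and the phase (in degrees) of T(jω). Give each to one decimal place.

|j250000 + 1100| = √(250000² + 1100²) = 2.5e+05
|j250000 + 14000| = √(250000² + 14000²) = 2.504e+05
|T(j250000)| = 27.7 × 2.5e+05 / 2.504e+05 = 27.657
20 log₁₀(27.657) = 28.84 dB
∠(j250000 + 1100) = arctan(250000/1100) = 89.75°
∠(j250000 + 14000) = arctan(250000/14000) = 86.79°
∠T(j250000) = 89.75° − 86.79° = 2.95°

|T| = 28.8 dB, ∠T = 3.0 deg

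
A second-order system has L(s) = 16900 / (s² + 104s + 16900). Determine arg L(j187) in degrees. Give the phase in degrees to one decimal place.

-132.9 deg

∠[(j187)² + 104(j187) + 16900] = ∠[-18069 + j19448] = 132.89°
∠L(j187) = −132.89° = -132.89°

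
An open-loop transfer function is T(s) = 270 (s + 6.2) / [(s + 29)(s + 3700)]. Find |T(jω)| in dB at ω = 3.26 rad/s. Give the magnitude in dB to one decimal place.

-35.1 dB

|j3.26 + 6.2| = √(3.26² + 6.2²) = 7.005
|j3.26 + 29| = √(3.26² + 29²) = 29.18
|j3.26 + 3700| = √(3.26² + 3700²) = 3700
|T(j3.26)| = 270 × 7.005 / (29.18 × 3700) = 0.017516
20 log₁₀(0.017516) = -35.13 dB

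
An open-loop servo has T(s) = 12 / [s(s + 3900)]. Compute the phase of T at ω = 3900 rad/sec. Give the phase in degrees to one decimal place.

-135.0°

∠(j3900 + 3900) = arctan(3900/3900) = 45.00°
∠(j3900) = 90.00°
∠T(j3900) = − (45.00° + 90.00°) = -135.00°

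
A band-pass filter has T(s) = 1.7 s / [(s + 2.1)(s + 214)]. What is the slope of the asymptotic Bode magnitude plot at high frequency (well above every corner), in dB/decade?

With 1 zero and 2 poles, the high-frequency asymptotic slope is 20 × (1 − 2) = -20 dB/decade.

-20 dB/decade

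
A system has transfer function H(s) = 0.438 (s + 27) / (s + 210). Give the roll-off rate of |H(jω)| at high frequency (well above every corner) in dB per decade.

0 dB/decade

With 1 zero and 1 pole, the high-frequency asymptotic slope is 20 × (1 − 1) = 0 dB/decade.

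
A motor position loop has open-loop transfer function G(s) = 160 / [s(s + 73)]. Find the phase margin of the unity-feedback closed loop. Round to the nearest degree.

Gain crossover: |G(jω)| = 1 at ω ≈ 2.19 rad/s.
∠G(j2.19) = −90° − arctan(2.19/73) ≈ -91.72°
PM = 180° + (-91.72°) = 88.28°

88°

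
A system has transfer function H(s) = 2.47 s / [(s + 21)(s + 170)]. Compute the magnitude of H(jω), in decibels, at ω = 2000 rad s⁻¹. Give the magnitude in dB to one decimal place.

-58.2 dB

|j2000| = 2000
|j2000 + 21| = √(2000² + 21²) = 2000
|j2000 + 170| = √(2000² + 170²) = 2007
|H(j2000)| = 2.47 × 2000 / (2000 × 2007) = 0.0012305
20 log₁₀(0.0012305) = -58.20 dB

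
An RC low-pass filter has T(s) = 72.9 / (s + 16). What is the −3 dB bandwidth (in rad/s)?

16 rad/s

For a single-pole low-pass, the −3 dB point is at the pole: ω = 16 rad/s.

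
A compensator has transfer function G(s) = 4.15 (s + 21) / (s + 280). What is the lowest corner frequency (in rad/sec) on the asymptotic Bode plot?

21 rad/sec

Break frequencies occur at each pole and zero magnitude: 21 rad/sec, 280 rad/sec.
The lowest is 21 rad/sec.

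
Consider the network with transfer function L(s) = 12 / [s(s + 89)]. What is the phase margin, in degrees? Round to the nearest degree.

90°

Gain crossover: |L(jω)| = 1 at ω ≈ 0.135 rad s⁻¹.
∠L(j0.135) = −90° − arctan(0.135/89) ≈ -90.09°
PM = 180° + (-90.09°) = 89.91°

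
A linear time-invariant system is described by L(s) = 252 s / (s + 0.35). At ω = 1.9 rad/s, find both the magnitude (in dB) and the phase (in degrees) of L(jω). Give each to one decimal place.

|j1.9| = 1.9
|j1.9 + 0.35| = √(1.9² + 0.35²) = 1.932
|L(j1.9)| = 252 × 1.9 / 1.932 = 247.83
20 log₁₀(247.83) = 47.88 dB
∠(j1.9) = 90.00°
∠(j1.9 + 0.35) = arctan(1.9/0.35) = 79.56°
∠L(j1.9) = 90.00° − 79.56° = 10.44°

|L| = 47.9 dB, ∠L = 10.4°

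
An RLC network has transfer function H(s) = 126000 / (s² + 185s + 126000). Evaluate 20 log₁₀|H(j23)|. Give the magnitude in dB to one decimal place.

0.0 dB

|(j23)² + 185(j23) + 126000| = |1.2547e+05 + j4255| = 1.255e+05
|H(j23)| = 126000 / 1.255e+05 = 1.0036
20 log₁₀(1.0036) = 0.03 dB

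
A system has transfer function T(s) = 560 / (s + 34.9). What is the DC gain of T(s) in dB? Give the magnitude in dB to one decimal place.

T(0) = 560 / 34.9 = 16.046
20 log₁₀(16.046) = 24.11 dB

24.1 dB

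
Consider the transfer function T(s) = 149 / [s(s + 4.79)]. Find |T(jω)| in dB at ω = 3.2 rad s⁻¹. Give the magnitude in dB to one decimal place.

|j3.2 + 4.79| = √(3.2² + 4.79²) = 5.761
|j3.2| = 3.2
|T(j3.2)| = 149 / (5.761 × 3.2) = 8.083
20 log₁₀(8.083) = 18.15 dB

18.2 dB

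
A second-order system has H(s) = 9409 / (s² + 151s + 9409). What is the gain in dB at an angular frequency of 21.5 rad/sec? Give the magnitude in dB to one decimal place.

-0.1 dB

|(j21.5)² + 151(j21.5) + 9409| = |8946.8 + j3246.5| = 9518
|H(j21.5)| = 9409 / 9518 = 0.98859
20 log₁₀(0.98859) = -0.10 dB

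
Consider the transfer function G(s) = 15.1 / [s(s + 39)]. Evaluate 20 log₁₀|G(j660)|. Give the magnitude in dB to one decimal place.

-89.2 dB

|j660 + 39| = √(660² + 39²) = 661.2
|j660| = 660
|G(j660)| = 15.1 / (661.2 × 660) = 3.4604e-05
20 log₁₀(3.4604e-05) = -89.22 dB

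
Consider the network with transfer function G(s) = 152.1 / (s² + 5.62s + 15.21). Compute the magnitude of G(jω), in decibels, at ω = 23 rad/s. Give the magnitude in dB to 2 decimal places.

|(j23)² + 5.62(j23) + 15.21| = |-513.79 + j129.26| = 529.8
|G(j23)| = 152.1 / 529.8 = 0.28709
20 log₁₀(0.28709) = -10.840 dB

-10.84 dB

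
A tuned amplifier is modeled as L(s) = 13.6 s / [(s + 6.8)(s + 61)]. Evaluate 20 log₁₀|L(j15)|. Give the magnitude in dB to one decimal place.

-14.1 dB

|j15| = 15
|j15 + 6.8| = √(15² + 6.8²) = 16.47
|j15 + 61| = √(15² + 61²) = 62.82
|L(j15)| = 13.6 × 15 / (16.47 × 62.82) = 0.19719
20 log₁₀(0.19719) = -14.10 dB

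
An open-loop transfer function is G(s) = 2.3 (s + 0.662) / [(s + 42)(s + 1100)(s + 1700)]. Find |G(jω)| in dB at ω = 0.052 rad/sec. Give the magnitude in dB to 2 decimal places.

-154.22 dB

|j0.052 + 0.662| = √(0.052² + 0.662²) = 0.664
|j0.052 + 42| = √(0.052² + 42²) = 42
|j0.052 + 1100| = √(0.052² + 1100²) = 1100
|j0.052 + 1700| = √(0.052² + 1700²) = 1700
|G(j0.052)| = 2.3 × 0.664 / (42 × 1100 × 1700) = 1.9446e-08
20 log₁₀(1.9446e-08) = -154.223 dB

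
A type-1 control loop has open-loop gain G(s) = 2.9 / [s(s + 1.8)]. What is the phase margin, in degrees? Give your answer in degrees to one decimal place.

54.1°

Gain crossover: |G(jω)| = 1 at ω ≈ 1.3 rad/sec.
∠G(j1.3) = −90° − arctan(1.3/1.8) ≈ -125.93°
PM = 180° + (-125.93°) = 54.07°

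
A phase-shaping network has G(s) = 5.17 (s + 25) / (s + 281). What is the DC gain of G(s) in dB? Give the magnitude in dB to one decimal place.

G(0) = 5.17 × 25 / 281 = 0.45996
20 log₁₀(0.45996) = -6.75 dB

-6.7 dB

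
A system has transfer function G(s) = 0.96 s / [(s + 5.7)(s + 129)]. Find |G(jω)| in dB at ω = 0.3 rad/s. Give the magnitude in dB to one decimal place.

|j0.3| = 0.3
|j0.3 + 5.7| = √(0.3² + 5.7²) = 5.708
|j0.3 + 129| = √(0.3² + 129²) = 129
|G(j0.3)| = 0.96 × 0.3 / (5.708 × 129) = 0.00039113
20 log₁₀(0.00039113) = -68.15 dB

-68.2 dB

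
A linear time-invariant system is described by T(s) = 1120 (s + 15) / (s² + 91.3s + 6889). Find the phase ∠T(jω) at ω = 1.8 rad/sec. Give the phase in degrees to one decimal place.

∠(j1.8 + 15) = arctan(1.8/15) = 6.84°
∠[(j1.8)² + 91.3(j1.8) + 6889] = ∠[6885.8 + j164.34] = 1.37°
∠T(j1.8) = 6.84° − 1.37° = 5.48°

5.5°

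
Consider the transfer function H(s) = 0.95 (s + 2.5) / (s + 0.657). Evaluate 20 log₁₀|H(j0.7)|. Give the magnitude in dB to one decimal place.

|j0.7 + 2.5| = √(0.7² + 2.5²) = 2.596
|j0.7 + 0.657| = √(0.7² + 0.657²) = 0.96
|H(j0.7)| = 0.95 × 2.596 / 0.96 = 2.569
20 log₁₀(2.569) = 8.20 dB

8.2 dB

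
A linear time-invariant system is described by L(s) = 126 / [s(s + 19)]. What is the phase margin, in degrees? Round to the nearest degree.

72 deg

Gain crossover: |L(jω)| = 1 at ω ≈ 6.3 rad/s.
∠L(j6.3) = −90° − arctan(6.3/19) ≈ -108.33°
PM = 180° + (-108.33°) = 71.67°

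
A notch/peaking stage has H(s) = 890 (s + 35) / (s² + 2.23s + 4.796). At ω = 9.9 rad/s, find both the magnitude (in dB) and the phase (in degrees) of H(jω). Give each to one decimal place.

|H| = 50.6 dB, ∠H = -150.9°

|j9.9 + 35| = √(9.9² + 35²) = 36.37
|(j9.9)² + 2.23(j9.9) + 4.796| = |-93.214 + j22.077| = 95.79
|H(j9.9)| = 890 × 36.37 / 95.79 = 337.94
20 log₁₀(337.94) = 50.58 dB
∠(j9.9 + 35) = arctan(9.9/35) = 15.79°
∠[(j9.9)² + 2.23(j9.9) + 4.796] = ∠[-93.214 + j22.077] = 166.68°
∠H(j9.9) = 15.79° − 166.68° = -150.88°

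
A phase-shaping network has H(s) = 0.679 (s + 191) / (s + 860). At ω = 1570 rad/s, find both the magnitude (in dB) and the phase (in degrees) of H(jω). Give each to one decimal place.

|H| = -4.4 dB, ∠H = 21.8°

|j1570 + 191| = √(1570² + 191²) = 1582
|j1570 + 860| = √(1570² + 860²) = 1790
|H(j1570)| = 0.679 × 1582 / 1790 = 0.5999
20 log₁₀(0.5999) = -4.44 dB
∠(j1570 + 191) = arctan(1570/191) = 83.06°
∠(j1570 + 860) = arctan(1570/860) = 61.29°
∠H(j1570) = 83.06° − 61.29° = 21.78°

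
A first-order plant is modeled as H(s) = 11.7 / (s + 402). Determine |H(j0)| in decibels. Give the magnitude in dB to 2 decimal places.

-30.72 dB

H(0) = 11.7 / 402 = 0.029104
20 log₁₀(0.029104) = -30.721 dB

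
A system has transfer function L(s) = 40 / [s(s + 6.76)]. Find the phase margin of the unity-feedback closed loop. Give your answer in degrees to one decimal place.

54.5°

Gain crossover: |L(jω)| = 1 at ω ≈ 4.82 rad/sec.
∠L(j4.82) = −90° − arctan(4.82/6.76) ≈ -125.48°
PM = 180° + (-125.48°) = 54.52°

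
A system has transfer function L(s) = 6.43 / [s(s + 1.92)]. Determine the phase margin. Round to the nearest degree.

41 deg

Gain crossover: |L(jω)| = 1 at ω ≈ 2.2 rad s⁻¹.
∠L(j2.2) = −90° − arctan(2.2/1.92) ≈ -138.90°
PM = 180° + (-138.90°) = 41.10°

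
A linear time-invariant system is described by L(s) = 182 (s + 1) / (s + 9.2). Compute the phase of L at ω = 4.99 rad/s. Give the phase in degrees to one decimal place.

50.2°

∠(j4.99 + 1) = arctan(4.99/1) = 78.67°
∠(j4.99 + 9.2) = arctan(4.99/9.2) = 28.48°
∠L(j4.99) = 78.67° − 28.48° = 50.19°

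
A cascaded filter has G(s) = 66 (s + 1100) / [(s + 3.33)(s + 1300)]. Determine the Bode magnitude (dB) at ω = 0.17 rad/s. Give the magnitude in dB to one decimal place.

24.5 dB

|j0.17 + 1100| = √(0.17² + 1100²) = 1100
|j0.17 + 3.33| = √(0.17² + 3.33²) = 3.334
|j0.17 + 1300| = √(0.17² + 1300²) = 1300
|G(j0.17)| = 66 × 1100 / (3.334 × 1300) = 16.749
20 log₁₀(16.749) = 24.48 dB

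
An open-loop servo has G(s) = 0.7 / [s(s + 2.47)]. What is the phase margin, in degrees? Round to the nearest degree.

Gain crossover: |G(jω)| = 1 at ω ≈ 0.282 rad/sec.
∠G(j0.282) = −90° − arctan(0.282/2.47) ≈ -96.50°
PM = 180° + (-96.50°) = 83.50°

83 deg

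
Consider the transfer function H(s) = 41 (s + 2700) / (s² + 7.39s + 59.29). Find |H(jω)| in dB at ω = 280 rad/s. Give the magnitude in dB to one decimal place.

3.0 dB

|j280 + 2700| = √(280² + 2700²) = 2714
|(j280)² + 7.39(j280) + 59.29| = |-78341 + j2069.2| = 7.837e+04
|H(j280)| = 41 × 2714 / 7.837e+04 = 1.4201
20 log₁₀(1.4201) = 3.05 dB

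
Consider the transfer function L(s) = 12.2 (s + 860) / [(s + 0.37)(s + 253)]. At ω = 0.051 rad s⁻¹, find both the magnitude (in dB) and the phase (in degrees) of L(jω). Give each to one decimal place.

|L| = 40.9 dB, ∠L = -7.9°

|j0.051 + 860| = √(0.051² + 860²) = 860
|j0.051 + 0.37| = √(0.051² + 0.37²) = 0.3735
|j0.051 + 253| = √(0.051² + 253²) = 253
|L(j0.051)| = 12.2 × 860 / (0.3735 × 253) = 111.03
20 log₁₀(111.03) = 40.91 dB
∠(j0.051 + 860) = arctan(0.051/860) = 0.00°
∠(j0.051 + 0.37) = arctan(0.051/0.37) = 7.85°
∠(j0.051 + 253) = arctan(0.051/253) = 0.01°
∠L(j0.051) = 0.00° − (7.85° + 0.01°) = -7.86°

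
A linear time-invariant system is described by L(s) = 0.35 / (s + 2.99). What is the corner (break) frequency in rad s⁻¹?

2.99 rad s⁻¹

The single real pole at s = −2.99 gives a corner at ω = 2.99 rad s⁻¹.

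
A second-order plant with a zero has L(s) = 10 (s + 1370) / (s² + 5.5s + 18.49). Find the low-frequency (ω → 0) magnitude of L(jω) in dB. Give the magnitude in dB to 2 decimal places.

57.40 dB

L(0) = 10 × 1370 / 18.49 = 740.94
20 log₁₀(740.94) = 57.396 dB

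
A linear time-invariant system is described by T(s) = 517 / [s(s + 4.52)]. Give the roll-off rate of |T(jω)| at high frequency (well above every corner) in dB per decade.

-40 dB/decade

With 0 zeros and 2 poles, the high-frequency asymptotic slope is 20 × (0 − 2) = -40 dB/decade.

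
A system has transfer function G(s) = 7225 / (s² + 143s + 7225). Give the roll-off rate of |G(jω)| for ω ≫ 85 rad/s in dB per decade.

-40 dB/decade

With 0 zeros and 2 poles, the high-frequency asymptotic slope is 20 × (0 − 2) = -40 dB/decade.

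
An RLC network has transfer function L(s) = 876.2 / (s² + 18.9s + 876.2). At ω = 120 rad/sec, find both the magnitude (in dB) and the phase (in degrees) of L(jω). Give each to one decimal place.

|(j120)² + 18.9(j120) + 876.2| = |-13524 + j2268| = 1.371e+04
|L(j120)| = 876.2 / 1.371e+04 = 0.063897
20 log₁₀(0.063897) = -23.89 dB
∠[(j120)² + 18.9(j120) + 876.2] = ∠[-13524 + j2268] = 170.48°
∠L(j120) = −170.48° = -170.48°

|L| = -23.9 dB, ∠L = -170.5°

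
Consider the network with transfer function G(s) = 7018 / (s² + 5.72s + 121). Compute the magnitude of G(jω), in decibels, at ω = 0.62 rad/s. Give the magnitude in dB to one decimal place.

35.3 dB

|(j0.62)² + 5.72(j0.62) + 121| = |120.62 + j3.5464| = 120.7
|G(j0.62)| = 7018 / 120.7 = 58.16
20 log₁₀(58.16) = 35.29 dB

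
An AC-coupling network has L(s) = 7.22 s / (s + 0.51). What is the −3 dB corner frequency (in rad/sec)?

For a single-pole high-pass, the −3 dB point is at the pole: ω = 0.51 rad/sec.

0.51 rad/sec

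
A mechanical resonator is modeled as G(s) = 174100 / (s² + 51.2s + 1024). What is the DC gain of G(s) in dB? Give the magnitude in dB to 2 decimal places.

44.61 dB

G(0) = 174100 / 1024 = 170.02
20 log₁₀(170.02) = 44.610 dB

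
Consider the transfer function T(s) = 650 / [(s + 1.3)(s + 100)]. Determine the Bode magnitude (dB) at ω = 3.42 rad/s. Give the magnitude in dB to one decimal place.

5.0 dB

|j3.42 + 1.3| = √(3.42² + 1.3²) = 3.659
|j3.42 + 100| = √(3.42² + 100²) = 100.1
|T(j3.42)| = 650 / (3.659 × 100.1) = 1.7755
20 log₁₀(1.7755) = 4.99 dB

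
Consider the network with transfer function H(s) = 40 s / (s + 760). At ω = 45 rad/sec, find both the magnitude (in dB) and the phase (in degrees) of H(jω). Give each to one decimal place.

|H| = 7.5 dB, ∠H = 86.6°

|j45| = 45
|j45 + 760| = √(45² + 760²) = 761.3
|H(j45)| = 40 × 45 / 761.3 = 2.3643
20 log₁₀(2.3643) = 7.47 dB
∠(j45) = 90.00°
∠(j45 + 760) = arctan(45/760) = 3.39°
∠H(j45) = 90.00° − 3.39° = 86.61°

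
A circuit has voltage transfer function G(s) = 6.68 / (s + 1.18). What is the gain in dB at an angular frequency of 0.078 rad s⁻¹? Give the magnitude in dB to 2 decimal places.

15.04 dB

|j0.078 + 1.18| = √(0.078² + 1.18²) = 1.183
|G(j0.078)| = 6.68 / 1.183 = 5.6487
20 log₁₀(5.6487) = 15.039 dB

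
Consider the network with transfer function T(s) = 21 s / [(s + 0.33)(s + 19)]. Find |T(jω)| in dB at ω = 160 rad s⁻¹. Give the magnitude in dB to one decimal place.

|j160| = 160
|j160 + 0.33| = √(160² + 0.33²) = 160
|j160 + 19| = √(160² + 19²) = 161.1
|T(j160)| = 21 × 160 / (160 × 161.1) = 0.13033
20 log₁₀(0.13033) = -17.70 dB

-17.7 dB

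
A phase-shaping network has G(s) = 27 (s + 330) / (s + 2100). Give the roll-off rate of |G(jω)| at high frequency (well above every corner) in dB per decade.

0 dB/decade

With 1 zero and 1 pole, the high-frequency asymptotic slope is 20 × (1 − 1) = 0 dB/decade.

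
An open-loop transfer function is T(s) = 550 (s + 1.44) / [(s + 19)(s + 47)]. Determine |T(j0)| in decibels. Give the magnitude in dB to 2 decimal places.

T(0) = 550 × 1.44 / (19 × 47) = 0.8869
20 log₁₀(0.8869) = -1.043 dB

-1.04 dB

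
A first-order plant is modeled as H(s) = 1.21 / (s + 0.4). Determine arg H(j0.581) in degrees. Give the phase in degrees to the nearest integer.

∠(j0.581 + 0.4) = arctan(0.581/0.4) = 55.45°
∠H(j0.581) = −55.45° = -55.45°

-55°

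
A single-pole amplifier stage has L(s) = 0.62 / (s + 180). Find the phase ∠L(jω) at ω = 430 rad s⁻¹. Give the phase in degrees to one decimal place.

-67.3°

∠(j430 + 180) = arctan(430/180) = 67.29°
∠L(j430) = −67.29° = -67.29°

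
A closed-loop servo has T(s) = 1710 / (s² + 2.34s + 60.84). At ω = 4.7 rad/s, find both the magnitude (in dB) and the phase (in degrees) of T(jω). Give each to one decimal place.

|(j4.7)² + 2.34(j4.7) + 60.84| = |38.75 + j10.998| = 40.28
|T(j4.7)| = 1710 / 40.28 = 42.452
20 log₁₀(42.452) = 32.56 dB
∠[(j4.7)² + 2.34(j4.7) + 60.84] = ∠[38.75 + j10.998] = 15.84°
∠T(j4.7) = −15.84° = -15.84°

|T| = 32.6 dB, ∠T = -15.8°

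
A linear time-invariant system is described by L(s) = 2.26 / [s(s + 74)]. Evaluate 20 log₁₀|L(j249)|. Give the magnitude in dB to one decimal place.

|j249 + 74| = √(249² + 74²) = 259.8
|j249| = 249
|L(j249)| = 2.26 / (259.8 × 249) = 3.4941e-05
20 log₁₀(3.4941e-05) = -89.13 dB

-89.1 dB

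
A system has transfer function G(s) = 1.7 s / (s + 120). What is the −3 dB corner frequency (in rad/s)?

For a single-pole high-pass, the −3 dB point is at the pole: ω = 120 rad/s.

120 rad/s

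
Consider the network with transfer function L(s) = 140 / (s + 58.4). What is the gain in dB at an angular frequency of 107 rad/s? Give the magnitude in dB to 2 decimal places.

|j107 + 58.4| = √(107² + 58.4²) = 121.9
|L(j107)| = 140 / 121.9 = 1.1485
20 log₁₀(1.1485) = 1.203 dB

1.20 dB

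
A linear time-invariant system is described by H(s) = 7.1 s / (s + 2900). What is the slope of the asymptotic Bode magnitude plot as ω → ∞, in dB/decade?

With 1 zero and 1 pole, the high-frequency asymptotic slope is 20 × (1 − 1) = 0 dB/decade.

0 dB/decade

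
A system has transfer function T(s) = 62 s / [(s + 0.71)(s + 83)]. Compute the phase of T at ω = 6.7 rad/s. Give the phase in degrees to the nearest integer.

1°

∠(j6.7) = 90.00°
∠(j6.7 + 0.71) = arctan(6.7/0.71) = 83.95°
∠(j6.7 + 83) = arctan(6.7/83) = 4.62°
∠T(j6.7) = 90.00° − (83.95° + 4.62°) = 1.43°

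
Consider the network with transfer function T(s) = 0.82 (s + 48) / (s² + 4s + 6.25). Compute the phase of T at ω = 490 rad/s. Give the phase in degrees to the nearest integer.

∠(j490 + 48) = arctan(490/48) = 84.41°
∠[(j490)² + 4(j490) + 6.25] = ∠[-2.4009e+05 + j1960] = 179.53°
∠T(j490) = 84.41° − 179.53° = -95.13°

-95°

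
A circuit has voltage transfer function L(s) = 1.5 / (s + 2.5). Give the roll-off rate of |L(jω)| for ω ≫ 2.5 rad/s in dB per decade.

-20 dB/decade

With 0 zeros and 1 pole, the high-frequency asymptotic slope is 20 × (0 − 1) = -20 dB/decade.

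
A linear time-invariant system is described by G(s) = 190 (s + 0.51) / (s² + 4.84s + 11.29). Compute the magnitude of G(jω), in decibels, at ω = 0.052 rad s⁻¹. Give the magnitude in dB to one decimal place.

18.7 dB

|j0.052 + 0.51| = √(0.052² + 0.51²) = 0.5126
|(j0.052)² + 4.84(j0.052) + 11.29| = |11.287 + j0.25168| = 11.29
|G(j0.052)| = 190 × 0.5126 / 11.29 = 8.6272
20 log₁₀(8.6272) = 18.72 dB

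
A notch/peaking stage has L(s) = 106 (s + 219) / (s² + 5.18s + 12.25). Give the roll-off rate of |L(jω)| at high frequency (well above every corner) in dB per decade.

-20 dB/decade

With 1 zero and 2 poles, the high-frequency asymptotic slope is 20 × (1 − 2) = -20 dB/decade.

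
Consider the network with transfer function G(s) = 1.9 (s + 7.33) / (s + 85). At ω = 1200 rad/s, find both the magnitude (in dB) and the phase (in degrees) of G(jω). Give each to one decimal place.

|j1200 + 7.33| = √(1200² + 7.33²) = 1200
|j1200 + 85| = √(1200² + 85²) = 1203
|G(j1200)| = 1.9 × 1200 / 1203 = 1.8953
20 log₁₀(1.8953) = 5.55 dB
∠(j1200 + 7.33) = arctan(1200/7.33) = 89.65°
∠(j1200 + 85) = arctan(1200/85) = 85.95°
∠G(j1200) = 89.65° − 85.95° = 3.70°

|G| = 5.6 dB, ∠G = 3.7°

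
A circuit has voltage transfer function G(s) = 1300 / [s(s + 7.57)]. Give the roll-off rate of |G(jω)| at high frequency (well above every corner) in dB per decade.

With 0 zeros and 2 poles, the high-frequency asymptotic slope is 20 × (0 − 2) = -40 dB/decade.

-40 dB/decade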